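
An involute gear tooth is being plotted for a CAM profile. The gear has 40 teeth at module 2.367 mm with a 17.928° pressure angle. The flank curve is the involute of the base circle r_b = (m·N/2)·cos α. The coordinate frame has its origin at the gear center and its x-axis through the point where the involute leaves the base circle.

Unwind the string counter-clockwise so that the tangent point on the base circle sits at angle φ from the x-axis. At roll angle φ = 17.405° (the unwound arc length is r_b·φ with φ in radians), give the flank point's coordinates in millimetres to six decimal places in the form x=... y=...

pitch radius r_p = m·N/2 = 2.367·40/2 = 47.340000
base radius r_b = r_p·cos α = 47.340000·cos 17.928° = 45.041363
roll angle φ = 17.405° = 0.30377456 rad
x = r_b·(cos φ + φ·sin φ) = 45.041363·(0.95421423 + 0.30377456·0.29912406) = 47.071851
y = r_b·(sin φ − φ·cos φ) = 45.041363·(0.29912406 − 0.30377456·0.95421423) = 0.416996

x=47.071851 y=0.416996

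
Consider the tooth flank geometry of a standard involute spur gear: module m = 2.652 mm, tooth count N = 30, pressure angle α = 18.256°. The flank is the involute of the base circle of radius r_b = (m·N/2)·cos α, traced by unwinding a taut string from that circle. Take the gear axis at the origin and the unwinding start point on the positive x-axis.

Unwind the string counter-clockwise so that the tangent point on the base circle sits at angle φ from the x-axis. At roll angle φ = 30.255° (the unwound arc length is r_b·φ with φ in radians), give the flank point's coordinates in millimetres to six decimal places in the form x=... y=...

x=42.683122 y=1.802934

pitch radius r_p = m·N/2 = 2.652·30/2 = 39.780000
base radius r_b = r_p·cos α = 39.780000·cos 18.256° = 37.777726
roll angle φ = 30.255° = 0.52804937 rad
x = r_b·(cos φ + φ·sin φ) = 37.777726·(0.86379154 + 0.52804937·0.50384936) = 42.683122
y = r_b·(sin φ − φ·cos φ) = 37.777726·(0.50384936 − 0.52804937·0.86379154) = 1.802934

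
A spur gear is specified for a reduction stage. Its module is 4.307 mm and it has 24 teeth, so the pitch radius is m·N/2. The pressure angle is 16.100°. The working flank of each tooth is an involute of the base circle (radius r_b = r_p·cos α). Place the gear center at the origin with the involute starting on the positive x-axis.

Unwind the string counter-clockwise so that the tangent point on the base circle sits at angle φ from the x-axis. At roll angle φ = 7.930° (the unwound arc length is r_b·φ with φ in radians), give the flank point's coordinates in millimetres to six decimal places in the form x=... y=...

x=50.130244 y=0.043800

pitch radius r_p = m·N/2 = 4.307·24/2 = 51.684000
base radius r_b = r_p·cos α = 51.684000·cos 16.100° = 49.656910
roll angle φ = 7.930° = 0.13840461 rad
x = r_b·(cos φ + φ·sin φ) = 49.656910·(0.99043736 + 0.13840461·0.13796316) = 50.130244
y = r_b·(sin φ − φ·cos φ) = 49.656910·(0.13796316 − 0.13840461·0.99043736) = 0.043800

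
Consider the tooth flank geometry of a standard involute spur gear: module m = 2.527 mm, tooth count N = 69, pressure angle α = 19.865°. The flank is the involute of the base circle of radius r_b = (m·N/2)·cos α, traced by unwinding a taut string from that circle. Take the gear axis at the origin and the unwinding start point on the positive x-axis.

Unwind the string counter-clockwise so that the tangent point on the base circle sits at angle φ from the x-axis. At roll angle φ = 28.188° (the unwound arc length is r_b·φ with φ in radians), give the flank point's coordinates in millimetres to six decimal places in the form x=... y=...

pitch radius r_p = m·N/2 = 2.527·69/2 = 87.181500
base radius r_b = r_p·cos α = 87.181500·cos 19.865° = 81.993841
roll angle φ = 28.188° = 0.49197341 rad
x = r_b·(cos φ + φ·sin φ) = 81.993841·(0.88140240 + 0.49197341·0.47236617) = 91.324249
y = r_b·(sin φ − φ·cos φ) = 81.993841·(0.47236617 − 0.49197341·0.88140240) = 3.176411

x=91.324249 y=3.176411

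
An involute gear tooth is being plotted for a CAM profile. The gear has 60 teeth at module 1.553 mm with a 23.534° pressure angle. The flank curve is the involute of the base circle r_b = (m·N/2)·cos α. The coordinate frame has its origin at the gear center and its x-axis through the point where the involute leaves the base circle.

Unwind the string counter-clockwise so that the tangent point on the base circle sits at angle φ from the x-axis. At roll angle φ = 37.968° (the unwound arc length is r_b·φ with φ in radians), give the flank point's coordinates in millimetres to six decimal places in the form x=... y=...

x=51.088652 y=3.964150

pitch radius r_p = m·N/2 = 1.553·60/2 = 46.590000
base radius r_b = r_p·cos α = 46.590000·cos 23.534° = 42.714797
roll angle φ = 37.968° = 0.66266661 rad
x = r_b·(cos φ + φ·sin φ) = 42.714797·(0.78835448 + 0.66266661·0.61522127) = 51.088652
y = r_b·(sin φ − φ·cos φ) = 42.714797·(0.61522127 − 0.66266661·0.78835448) = 3.964150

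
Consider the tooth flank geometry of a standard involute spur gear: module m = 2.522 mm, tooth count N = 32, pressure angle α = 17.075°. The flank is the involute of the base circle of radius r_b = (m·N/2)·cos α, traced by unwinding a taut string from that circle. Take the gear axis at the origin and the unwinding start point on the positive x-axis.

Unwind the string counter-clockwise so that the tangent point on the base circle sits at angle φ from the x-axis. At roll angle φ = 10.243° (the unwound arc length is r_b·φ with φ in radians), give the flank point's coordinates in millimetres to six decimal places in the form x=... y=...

x=39.184822 y=0.073230

pitch radius r_p = m·N/2 = 2.522·32/2 = 40.352000
base radius r_b = r_p·cos α = 40.352000·cos 17.075° = 38.573333
roll angle φ = 10.243° = 0.17877408 rad
x = r_b·(cos φ + φ·sin φ) = 38.573333·(0.98406243 + 0.17877408·0.17782332) = 39.184822
y = r_b·(sin φ − φ·cos φ) = 38.573333·(0.17782332 − 0.17877408·0.98406243) = 0.073230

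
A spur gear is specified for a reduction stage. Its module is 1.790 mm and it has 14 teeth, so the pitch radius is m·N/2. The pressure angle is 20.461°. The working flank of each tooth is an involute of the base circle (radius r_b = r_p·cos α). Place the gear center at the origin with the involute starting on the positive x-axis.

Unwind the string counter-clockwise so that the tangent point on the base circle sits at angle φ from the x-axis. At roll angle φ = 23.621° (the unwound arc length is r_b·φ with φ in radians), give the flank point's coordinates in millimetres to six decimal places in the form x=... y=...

x=12.695128 y=0.269560

pitch radius r_p = m·N/2 = 1.790·14/2 = 12.530000
base radius r_b = r_p·cos α = 12.530000·cos 20.461° = 11.739487
roll angle φ = 23.621° = 0.41226422 rad
x = r_b·(cos φ + φ·sin φ) = 11.739487·(0.91621593 + 0.41226422·0.40068487) = 12.695128
y = r_b·(sin φ − φ·cos φ) = 11.739487·(0.40068487 − 0.41226422·0.91621593) = 0.269560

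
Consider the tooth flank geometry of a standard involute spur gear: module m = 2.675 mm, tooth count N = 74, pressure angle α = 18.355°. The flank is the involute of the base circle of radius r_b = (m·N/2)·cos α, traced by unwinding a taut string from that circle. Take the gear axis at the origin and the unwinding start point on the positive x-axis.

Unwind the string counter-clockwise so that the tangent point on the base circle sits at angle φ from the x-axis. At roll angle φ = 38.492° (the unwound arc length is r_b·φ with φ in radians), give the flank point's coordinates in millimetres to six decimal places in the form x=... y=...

pitch radius r_p = m·N/2 = 2.675·74/2 = 98.975000
base radius r_b = r_p·cos α = 98.975000·cos 18.355° = 93.939511
roll angle φ = 38.492° = 0.67181214 rad
x = r_b·(cos φ + φ·sin φ) = 93.939511·(0.78269507 + 0.67181214·0.62240536) = 112.805810
y = r_b·(sin φ − φ·cos φ) = 93.939511·(0.62240536 − 0.67181214·0.78269507) = 9.072801

x=112.805810 y=9.072801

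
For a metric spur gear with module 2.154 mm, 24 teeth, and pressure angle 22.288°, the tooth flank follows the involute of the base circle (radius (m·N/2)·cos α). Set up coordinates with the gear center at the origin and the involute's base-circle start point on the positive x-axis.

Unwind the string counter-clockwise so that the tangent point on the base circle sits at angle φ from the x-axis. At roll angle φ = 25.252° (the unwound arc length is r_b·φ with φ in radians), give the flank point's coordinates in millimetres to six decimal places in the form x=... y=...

x=26.128134 y=0.669334

pitch radius r_p = m·N/2 = 2.154·24/2 = 25.848000
base radius r_b = r_p·cos α = 25.848000·cos 22.288° = 23.916874
roll angle φ = 25.252° = 0.44073054 rad
x = r_b·(cos φ + φ·sin φ) = 23.916874·(0.90444025 + 0.44073054·0.42660031) = 26.128134
y = r_b·(sin φ − φ·cos φ) = 23.916874·(0.42660031 − 0.44073054·0.90444025) = 0.669334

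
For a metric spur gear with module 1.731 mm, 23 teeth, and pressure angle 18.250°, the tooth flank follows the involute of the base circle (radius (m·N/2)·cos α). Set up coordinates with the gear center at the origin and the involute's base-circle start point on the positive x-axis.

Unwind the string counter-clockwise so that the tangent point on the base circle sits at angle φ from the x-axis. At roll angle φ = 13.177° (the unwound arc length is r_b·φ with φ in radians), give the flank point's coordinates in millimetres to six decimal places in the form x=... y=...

x=19.398558 y=0.076250

pitch radius r_p = m·N/2 = 1.731·23/2 = 19.906500
base radius r_b = r_p·cos α = 19.906500·cos 18.250° = 18.905186
roll angle φ = 13.177° = 0.22998204 rad
x = r_b·(cos φ + φ·sin φ) = 18.905186·(0.97367049 + 0.22998204·0.22796003) = 19.398558
y = r_b·(sin φ − φ·cos φ) = 18.905186·(0.22796003 − 0.22998204·0.97367049) = 0.076250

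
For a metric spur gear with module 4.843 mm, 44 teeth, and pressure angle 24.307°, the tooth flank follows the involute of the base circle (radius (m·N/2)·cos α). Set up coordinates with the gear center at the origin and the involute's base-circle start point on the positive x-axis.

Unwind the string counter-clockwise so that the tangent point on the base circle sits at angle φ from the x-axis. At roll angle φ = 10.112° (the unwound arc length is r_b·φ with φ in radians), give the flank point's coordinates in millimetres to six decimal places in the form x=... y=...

pitch radius r_p = m·N/2 = 4.843·44/2 = 106.546000
base radius r_b = r_p·cos α = 106.546000·cos 24.307° = 97.101016
roll angle φ = 10.112° = 0.17648769 rad
x = r_b·(cos φ + φ·sin φ) = 97.101016·(0.98446643 + 0.17648769·0.17557292) = 98.601507
y = r_b·(sin φ − φ·cos φ) = 97.101016·(0.17557292 − 0.17648769·0.98446643) = 0.177375

x=98.601507 y=0.177375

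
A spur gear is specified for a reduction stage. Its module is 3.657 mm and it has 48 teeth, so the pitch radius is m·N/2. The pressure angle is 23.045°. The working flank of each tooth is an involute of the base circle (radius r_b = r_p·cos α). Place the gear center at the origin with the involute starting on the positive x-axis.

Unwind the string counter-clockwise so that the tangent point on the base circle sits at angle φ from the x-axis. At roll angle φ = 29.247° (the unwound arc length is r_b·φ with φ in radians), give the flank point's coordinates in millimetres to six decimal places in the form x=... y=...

x=90.610496 y=3.488297

pitch radius r_p = m·N/2 = 3.657·48/2 = 87.768000
base radius r_b = r_p·cos α = 87.768000·cos 23.045° = 80.763911
roll angle φ = 29.247° = 0.51045645 rad
x = r_b·(cos φ + φ·sin φ) = 80.763911·(0.87252159 + 0.51045645·0.48857556) = 90.610496
y = r_b·(sin φ − φ·cos φ) = 80.763911·(0.48857556 − 0.51045645·0.87252159) = 3.488297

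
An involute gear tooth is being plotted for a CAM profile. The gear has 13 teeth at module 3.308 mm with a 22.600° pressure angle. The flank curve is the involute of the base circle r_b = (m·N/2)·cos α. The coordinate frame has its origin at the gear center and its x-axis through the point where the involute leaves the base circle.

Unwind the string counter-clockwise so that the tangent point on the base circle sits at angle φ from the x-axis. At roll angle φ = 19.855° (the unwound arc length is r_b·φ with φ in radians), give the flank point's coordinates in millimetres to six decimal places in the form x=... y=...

x=21.007232 y=0.272067

pitch radius r_p = m·N/2 = 3.308·13/2 = 21.502000
base radius r_b = r_p·cos α = 21.502000·cos 22.600° = 19.850866
roll angle φ = 19.855° = 0.34653512 rad
x = r_b·(cos φ + φ·sin φ) = 19.850866·(0.94055517 + 0.34653512·0.33964094) = 21.007232
y = r_b·(sin φ − φ·cos φ) = 19.850866·(0.33964094 − 0.34653512·0.94055517) = 0.272067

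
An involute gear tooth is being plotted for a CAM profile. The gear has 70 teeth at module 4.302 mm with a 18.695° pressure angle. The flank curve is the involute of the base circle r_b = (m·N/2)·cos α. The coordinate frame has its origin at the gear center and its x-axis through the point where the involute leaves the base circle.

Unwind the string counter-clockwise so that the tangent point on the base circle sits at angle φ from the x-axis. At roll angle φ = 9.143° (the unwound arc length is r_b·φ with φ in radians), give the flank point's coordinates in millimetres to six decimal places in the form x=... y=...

x=144.430053 y=0.192694

pitch radius r_p = m·N/2 = 4.302·70/2 = 150.570000
base radius r_b = r_p·cos α = 150.570000·cos 18.695° = 142.625664
roll angle φ = 9.143° = 0.15957545 rad
x = r_b·(cos φ + φ·sin φ) = 142.625664·(0.98729483 + 0.15957545·0.15889907) = 144.430053
y = r_b·(sin φ − φ·cos φ) = 142.625664·(0.15889907 − 0.15957545·0.98729483) = 0.192694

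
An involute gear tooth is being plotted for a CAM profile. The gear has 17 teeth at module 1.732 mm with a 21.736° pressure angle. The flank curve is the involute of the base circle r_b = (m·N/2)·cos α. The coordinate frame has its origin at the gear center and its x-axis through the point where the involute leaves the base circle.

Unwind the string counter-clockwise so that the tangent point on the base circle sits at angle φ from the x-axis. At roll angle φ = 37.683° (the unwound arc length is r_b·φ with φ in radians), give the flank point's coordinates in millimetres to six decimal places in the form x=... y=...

pitch radius r_p = m·N/2 = 1.732·17/2 = 14.722000
base radius r_b = r_p·cos α = 14.722000·cos 21.736° = 13.675267
roll angle φ = 37.683° = 0.65769242 rad
x = r_b·(cos φ + φ·sin φ) = 13.675267·(0.79140494 + 0.65769242·0.61129225) = 16.320709
y = r_b·(sin φ − φ·cos φ) = 13.675267·(0.61129225 − 0.65769242·0.79140494) = 1.241594

x=16.320709 y=1.241594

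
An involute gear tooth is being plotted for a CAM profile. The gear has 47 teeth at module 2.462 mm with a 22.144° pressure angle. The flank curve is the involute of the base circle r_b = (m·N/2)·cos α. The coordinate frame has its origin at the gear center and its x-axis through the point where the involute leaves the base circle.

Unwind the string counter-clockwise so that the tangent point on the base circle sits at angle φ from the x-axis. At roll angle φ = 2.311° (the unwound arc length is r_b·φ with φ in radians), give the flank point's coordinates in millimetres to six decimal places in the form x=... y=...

pitch radius r_p = m·N/2 = 2.462·47/2 = 57.857000
base radius r_b = r_p·cos α = 57.857000·cos 22.144° = 53.589435
roll angle φ = 2.311° = 0.04033456 rad
x = r_b·(cos φ + φ·sin φ) = 53.589435·(0.99918667 + 0.04033456·0.04032362) = 53.633009
y = r_b·(sin φ − φ·cos φ) = 53.589435·(0.04032362 − 0.04033456·0.99918667) = 0.001172

x=53.633009 y=0.001172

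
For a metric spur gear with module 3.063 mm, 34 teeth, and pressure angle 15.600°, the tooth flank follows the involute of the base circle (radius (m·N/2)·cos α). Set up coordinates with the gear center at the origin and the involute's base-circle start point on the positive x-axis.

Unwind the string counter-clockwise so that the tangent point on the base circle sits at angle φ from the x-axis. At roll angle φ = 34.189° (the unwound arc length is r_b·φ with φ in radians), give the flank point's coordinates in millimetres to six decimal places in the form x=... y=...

pitch radius r_p = m·N/2 = 3.063·34/2 = 52.071000
base radius r_b = r_p·cos α = 52.071000·cos 15.600° = 50.152838
roll angle φ = 34.189° = 0.59671062 rad
x = r_b·(cos φ + φ·sin φ) = 50.152838·(0.82718847 + 0.59671062·0.56192458) = 58.302415
y = r_b·(sin φ − φ·cos φ) = 50.152838·(0.56192458 − 0.59671062·0.82718847) = 3.427066

x=58.302415 y=3.427066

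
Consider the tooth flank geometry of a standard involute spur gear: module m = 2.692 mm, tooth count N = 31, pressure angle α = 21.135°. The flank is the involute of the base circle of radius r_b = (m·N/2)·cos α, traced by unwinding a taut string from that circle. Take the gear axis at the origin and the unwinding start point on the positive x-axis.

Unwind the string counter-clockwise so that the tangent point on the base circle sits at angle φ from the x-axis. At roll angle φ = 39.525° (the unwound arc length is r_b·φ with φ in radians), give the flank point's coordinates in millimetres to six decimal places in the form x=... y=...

x=47.106764 y=4.059579

pitch radius r_p = m·N/2 = 2.692·31/2 = 41.726000
base radius r_b = r_p·cos α = 41.726000·cos 21.135° = 38.919236
roll angle φ = 39.525° = 0.68984139 rad
x = r_b·(cos φ + φ·sin φ) = 38.919236·(0.77134697 + 0.68984139·0.63641484) = 47.106764
y = r_b·(sin φ − φ·cos φ) = 38.919236·(0.63641484 − 0.68984139·0.77134697) = 4.059579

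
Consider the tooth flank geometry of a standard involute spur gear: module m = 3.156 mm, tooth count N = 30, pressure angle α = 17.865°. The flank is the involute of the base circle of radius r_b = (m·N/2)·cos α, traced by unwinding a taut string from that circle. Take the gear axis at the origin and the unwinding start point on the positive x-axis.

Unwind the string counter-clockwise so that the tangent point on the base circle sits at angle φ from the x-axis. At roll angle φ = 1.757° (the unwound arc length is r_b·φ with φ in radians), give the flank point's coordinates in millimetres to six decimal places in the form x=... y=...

pitch radius r_p = m·N/2 = 3.156·30/2 = 47.340000
base radius r_b = r_p·cos α = 47.340000·cos 17.865° = 45.057359
roll angle φ = 1.757° = 0.03066543 rad
x = r_b·(cos φ + φ·sin φ) = 45.057359·(0.99952985 + 0.03066543·0.03066063) = 45.078539
y = r_b·(sin φ − φ·cos φ) = 45.057359·(0.03066063 − 0.03066543·0.99952985) = 0.000433

x=45.078539 y=0.000433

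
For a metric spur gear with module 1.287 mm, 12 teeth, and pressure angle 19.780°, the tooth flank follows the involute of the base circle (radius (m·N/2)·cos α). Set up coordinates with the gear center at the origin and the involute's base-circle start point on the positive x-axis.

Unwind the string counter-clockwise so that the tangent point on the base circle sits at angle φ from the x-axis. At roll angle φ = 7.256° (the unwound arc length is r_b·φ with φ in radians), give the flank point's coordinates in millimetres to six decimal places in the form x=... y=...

x=7.324430 y=0.004912

pitch radius r_p = m·N/2 = 1.287·12/2 = 7.722000
base radius r_b = r_p·cos α = 7.722000·cos 19.780° = 7.266394
roll angle φ = 7.256° = 0.12664109 rad
x = r_b·(cos φ + φ·sin φ) = 7.266394·(0.99199173 + 0.12664109·0.12630285) = 7.324430
y = r_b·(sin φ − φ·cos φ) = 7.266394·(0.12630285 − 0.12664109·0.99199173) = 0.004912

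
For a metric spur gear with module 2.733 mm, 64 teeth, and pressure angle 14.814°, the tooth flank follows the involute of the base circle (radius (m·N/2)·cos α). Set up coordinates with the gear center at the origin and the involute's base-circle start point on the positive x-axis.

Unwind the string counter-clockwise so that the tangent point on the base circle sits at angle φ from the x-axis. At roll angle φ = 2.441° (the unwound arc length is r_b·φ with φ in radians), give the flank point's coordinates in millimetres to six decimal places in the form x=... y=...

pitch radius r_p = m·N/2 = 2.733·64/2 = 87.456000
base radius r_b = r_p·cos α = 87.456000·cos 14.814° = 84.549045
roll angle φ = 2.441° = 0.04260349 rad
x = r_b·(cos φ + φ·sin φ) = 84.549045·(0.99909261 + 0.04260349·0.04259060) = 84.625741
y = r_b·(sin φ − φ·cos φ) = 84.549045·(0.04259060 − 0.04260349·0.99909261) = 0.002179

x=84.625741 y=0.002179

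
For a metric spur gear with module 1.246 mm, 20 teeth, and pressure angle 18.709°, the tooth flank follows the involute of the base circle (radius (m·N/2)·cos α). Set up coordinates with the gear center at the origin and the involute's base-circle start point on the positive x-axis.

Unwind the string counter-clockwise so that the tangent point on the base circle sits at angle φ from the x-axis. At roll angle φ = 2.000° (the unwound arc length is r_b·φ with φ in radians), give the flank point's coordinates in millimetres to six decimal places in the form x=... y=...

pitch radius r_p = m·N/2 = 1.246·20/2 = 12.460000
base radius r_b = r_p·cos α = 12.460000·cos 18.709° = 11.801612
roll angle φ = 2.000° = 0.03490659 rad
x = r_b·(cos φ + φ·sin φ) = 11.801612·(0.99939083 + 0.03490659·0.03489950) = 11.808800
y = r_b·(sin φ − φ·cos φ) = 11.801612·(0.03489950 − 0.03490659·0.99939083) = 0.000167

x=11.808800 y=0.000167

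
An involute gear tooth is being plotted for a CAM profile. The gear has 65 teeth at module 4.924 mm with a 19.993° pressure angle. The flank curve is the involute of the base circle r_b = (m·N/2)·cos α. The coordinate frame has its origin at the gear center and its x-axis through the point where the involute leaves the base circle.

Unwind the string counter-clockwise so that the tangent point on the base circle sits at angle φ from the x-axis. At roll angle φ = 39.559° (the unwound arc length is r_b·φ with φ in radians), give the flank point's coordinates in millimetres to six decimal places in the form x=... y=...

x=182.070170 y=15.725608

pitch radius r_p = m·N/2 = 4.924·65/2 = 160.030000
base radius r_b = r_p·cos α = 160.030000·cos 19.993° = 150.385696
roll angle φ = 39.559° = 0.69043480 rad
x = r_b·(cos φ + φ·sin φ) = 150.385696·(0.77096918 + 0.69043480·0.63687246) = 182.070170
y = r_b·(sin φ − φ·cos φ) = 150.385696·(0.63687246 − 0.69043480·0.77096918) = 15.725608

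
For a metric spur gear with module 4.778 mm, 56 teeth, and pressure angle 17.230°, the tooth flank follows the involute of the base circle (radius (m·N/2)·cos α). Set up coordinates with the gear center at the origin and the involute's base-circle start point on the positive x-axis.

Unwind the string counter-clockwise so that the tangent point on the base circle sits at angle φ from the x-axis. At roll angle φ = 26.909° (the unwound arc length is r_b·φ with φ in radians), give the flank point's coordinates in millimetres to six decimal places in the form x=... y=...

pitch radius r_p = m·N/2 = 4.778·56/2 = 133.784000
base radius r_b = r_p·cos α = 133.784000·cos 17.230° = 127.780229
roll angle φ = 26.909° = 0.46965065 rad
x = r_b·(cos φ + φ·sin φ) = 127.780229·(0.89172645 + 0.46965065·0.45257479) = 141.104958
y = r_b·(sin φ − φ·cos φ) = 127.780229·(0.45257479 − 0.46965065·0.89172645) = 4.315762

x=141.104958 y=4.315762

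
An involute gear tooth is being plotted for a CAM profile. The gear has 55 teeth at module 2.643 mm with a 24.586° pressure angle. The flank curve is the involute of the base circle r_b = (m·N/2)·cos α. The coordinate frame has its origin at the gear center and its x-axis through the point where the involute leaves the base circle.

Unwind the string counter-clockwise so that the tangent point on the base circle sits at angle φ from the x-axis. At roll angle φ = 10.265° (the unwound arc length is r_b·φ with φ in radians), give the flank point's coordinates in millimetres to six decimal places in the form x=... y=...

x=67.145161 y=0.126284

pitch radius r_p = m·N/2 = 2.643·55/2 = 72.682500
base radius r_b = r_p·cos α = 72.682500·cos 24.586° = 66.092945
roll angle φ = 10.265° = 0.17915805 rad
x = r_b·(cos φ + φ·sin φ) = 66.092945·(0.98399408 + 0.17915805·0.17820116) = 67.145161
y = r_b·(sin φ − φ·cos φ) = 66.092945·(0.17820116 − 0.17915805·0.98399408) = 0.126284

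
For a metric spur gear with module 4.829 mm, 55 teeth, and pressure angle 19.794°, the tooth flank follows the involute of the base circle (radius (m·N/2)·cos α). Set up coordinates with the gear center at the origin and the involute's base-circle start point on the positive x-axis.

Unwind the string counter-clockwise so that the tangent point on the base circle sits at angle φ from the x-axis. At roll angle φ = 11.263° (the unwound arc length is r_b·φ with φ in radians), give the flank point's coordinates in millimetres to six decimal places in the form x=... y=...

pitch radius r_p = m·N/2 = 4.829·55/2 = 132.797500
base radius r_b = r_p·cos α = 132.797500·cos 19.794° = 124.951324
roll angle φ = 11.263° = 0.19657643 rad
x = r_b·(cos φ + φ·sin φ) = 124.951324·(0.98074099 + 0.19657643·0.19531285) = 127.342254
y = r_b·(sin φ − φ·cos φ) = 124.951324·(0.19531285 − 0.19657643·0.98074099) = 0.315163

x=127.342254 y=0.315163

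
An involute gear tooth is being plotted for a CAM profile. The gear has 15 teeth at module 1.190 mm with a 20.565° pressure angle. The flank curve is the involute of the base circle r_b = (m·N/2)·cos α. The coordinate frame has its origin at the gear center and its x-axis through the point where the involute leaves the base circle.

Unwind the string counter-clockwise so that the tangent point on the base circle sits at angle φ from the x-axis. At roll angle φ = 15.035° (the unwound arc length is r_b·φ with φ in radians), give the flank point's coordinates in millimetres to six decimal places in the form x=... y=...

x=8.639016 y=0.049985

pitch radius r_p = m·N/2 = 1.190·15/2 = 8.925000
base radius r_b = r_p·cos α = 8.925000·cos 20.565° = 8.356248
roll angle φ = 15.035° = 0.26241025 rad
x = r_b·(cos φ + φ·sin φ) = 8.356248·(0.96576754 + 0.26241025·0.25940905) = 8.639016
y = r_b·(sin φ − φ·cos φ) = 8.356248·(0.25940905 − 0.26241025·0.96576754) = 0.049985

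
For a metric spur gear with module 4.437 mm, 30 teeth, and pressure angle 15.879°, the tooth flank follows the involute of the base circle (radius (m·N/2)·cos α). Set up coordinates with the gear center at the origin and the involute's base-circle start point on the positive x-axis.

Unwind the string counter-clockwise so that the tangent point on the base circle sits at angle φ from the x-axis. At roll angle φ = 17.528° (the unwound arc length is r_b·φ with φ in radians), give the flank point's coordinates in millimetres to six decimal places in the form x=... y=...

x=66.941179 y=0.605233

pitch radius r_p = m·N/2 = 4.437·30/2 = 66.555000
base radius r_b = r_p·cos α = 66.555000·cos 15.879° = 64.015371
roll angle φ = 17.528° = 0.30592131 rad
x = r_b·(cos φ + φ·sin φ) = 64.015371·(0.95356988 + 0.30592131·0.30117184) = 66.941179
y = r_b·(sin φ − φ·cos φ) = 64.015371·(0.30117184 − 0.30592131·0.95356988) = 0.605233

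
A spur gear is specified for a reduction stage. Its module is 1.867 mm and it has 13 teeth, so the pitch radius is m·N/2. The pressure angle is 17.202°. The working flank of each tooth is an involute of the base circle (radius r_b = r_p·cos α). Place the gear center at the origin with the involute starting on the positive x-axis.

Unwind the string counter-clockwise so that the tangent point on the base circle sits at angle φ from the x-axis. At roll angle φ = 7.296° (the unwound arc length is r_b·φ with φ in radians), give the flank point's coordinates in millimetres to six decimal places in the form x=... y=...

pitch radius r_p = m·N/2 = 1.867·13/2 = 12.135500
base radius r_b = r_p·cos α = 12.135500·cos 17.202° = 11.592655
roll angle φ = 7.296° = 0.12733922 rad
x = r_b·(cos φ + φ·sin φ) = 11.592655·(0.99190331 + 0.12733922·0.12699536) = 11.686264
y = r_b·(sin φ − φ·cos φ) = 11.592655·(0.12699536 − 0.12733922·0.99190331) = 0.007966

x=11.686264 y=0.007966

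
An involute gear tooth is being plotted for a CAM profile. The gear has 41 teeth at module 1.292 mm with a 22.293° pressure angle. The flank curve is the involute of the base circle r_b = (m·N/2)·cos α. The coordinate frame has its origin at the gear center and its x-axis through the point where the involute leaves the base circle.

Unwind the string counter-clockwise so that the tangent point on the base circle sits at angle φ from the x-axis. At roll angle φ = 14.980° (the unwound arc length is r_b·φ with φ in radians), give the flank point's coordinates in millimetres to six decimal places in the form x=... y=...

x=25.329654 y=0.144995

pitch radius r_p = m·N/2 = 1.292·41/2 = 26.486000
base radius r_b = r_p·cos α = 26.486000·cos 22.293° = 24.506332
roll angle φ = 14.980° = 0.26145032 rad
x = r_b·(cos φ + φ·sin φ) = 24.506332·(0.96601611 + 0.26145032·0.25848186) = 25.329654
y = r_b·(sin φ − φ·cos φ) = 24.506332·(0.25848186 − 0.26145032·0.96601611) = 0.144995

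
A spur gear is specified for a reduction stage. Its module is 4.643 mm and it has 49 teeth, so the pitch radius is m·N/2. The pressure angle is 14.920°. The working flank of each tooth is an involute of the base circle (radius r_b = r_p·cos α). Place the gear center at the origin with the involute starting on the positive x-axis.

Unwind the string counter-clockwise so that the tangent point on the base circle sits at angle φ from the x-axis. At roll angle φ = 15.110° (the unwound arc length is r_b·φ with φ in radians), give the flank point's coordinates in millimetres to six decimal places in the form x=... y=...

x=113.674538 y=0.667346

pitch radius r_p = m·N/2 = 4.643·49/2 = 113.753500
base radius r_b = r_p·cos α = 113.753500·cos 14.920° = 109.918445
roll angle φ = 15.110° = 0.26371925 rad
x = r_b·(cos φ + φ·sin φ) = 109.918445·(0.96542715 + 0.26371925·0.26067301) = 113.674538
y = r_b·(sin φ − φ·cos φ) = 109.918445·(0.26067301 − 0.26371925·0.96542715) = 0.667346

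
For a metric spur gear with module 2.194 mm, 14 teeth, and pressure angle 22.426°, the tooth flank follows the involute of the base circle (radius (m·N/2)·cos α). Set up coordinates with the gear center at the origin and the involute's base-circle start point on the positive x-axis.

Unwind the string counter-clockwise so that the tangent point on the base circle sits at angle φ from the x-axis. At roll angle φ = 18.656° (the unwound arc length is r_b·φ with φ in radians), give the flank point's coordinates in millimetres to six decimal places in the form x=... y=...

pitch radius r_p = m·N/2 = 2.194·14/2 = 15.358000
base radius r_b = r_p·cos α = 15.358000·cos 22.426° = 14.196521
roll angle φ = 18.656° = 0.32560863 rad
x = r_b·(cos φ + φ·sin φ) = 14.196521·(0.94745621 + 0.32560863·0.31988549) = 14.929256
y = r_b·(sin φ − φ·cos φ) = 14.196521·(0.31988549 − 0.32560863·0.94745621) = 0.161636

x=14.929256 y=0.161636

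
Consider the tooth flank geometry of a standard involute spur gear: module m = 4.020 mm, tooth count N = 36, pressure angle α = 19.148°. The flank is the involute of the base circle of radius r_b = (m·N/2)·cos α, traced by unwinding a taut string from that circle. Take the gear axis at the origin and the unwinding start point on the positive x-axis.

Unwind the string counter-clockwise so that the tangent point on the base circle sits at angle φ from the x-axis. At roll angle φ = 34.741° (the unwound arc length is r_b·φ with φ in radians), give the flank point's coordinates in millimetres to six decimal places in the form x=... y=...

x=79.790850 y=4.895158

pitch radius r_p = m·N/2 = 4.020·36/2 = 72.360000
base radius r_b = r_p·cos α = 72.360000·cos 19.148° = 68.356643
roll angle φ = 34.741° = 0.60634484 rad
x = r_b·(cos φ + φ·sin φ) = 68.356643·(0.82173646 + 0.60634484·0.56986769) = 79.790850
y = r_b·(sin φ − φ·cos φ) = 68.356643·(0.56986769 − 0.60634484·0.82173646) = 4.895158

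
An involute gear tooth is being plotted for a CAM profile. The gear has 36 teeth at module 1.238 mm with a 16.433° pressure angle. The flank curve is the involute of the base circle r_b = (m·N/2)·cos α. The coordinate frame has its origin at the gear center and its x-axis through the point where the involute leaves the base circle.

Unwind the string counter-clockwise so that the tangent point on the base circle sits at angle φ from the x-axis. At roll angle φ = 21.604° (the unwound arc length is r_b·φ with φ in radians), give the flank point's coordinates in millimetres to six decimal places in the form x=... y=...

pitch radius r_p = m·N/2 = 1.238·36/2 = 22.284000
base radius r_b = r_p·cos α = 22.284000·cos 16.433° = 21.373725
roll angle φ = 21.604° = 0.37706093 rad
x = r_b·(cos φ + φ·sin φ) = 21.373725·(0.92975078 + 0.37706093·0.36818946) = 22.839549
y = r_b·(sin φ − φ·cos φ) = 21.373725·(0.36818946 − 0.37706093·0.92975078) = 0.376536

x=22.839549 y=0.376536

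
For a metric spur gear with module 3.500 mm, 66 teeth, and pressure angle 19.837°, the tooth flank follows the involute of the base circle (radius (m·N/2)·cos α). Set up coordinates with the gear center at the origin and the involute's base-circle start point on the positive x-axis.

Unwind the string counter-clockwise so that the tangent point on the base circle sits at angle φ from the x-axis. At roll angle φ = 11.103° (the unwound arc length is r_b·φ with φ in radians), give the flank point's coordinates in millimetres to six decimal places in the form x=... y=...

x=110.667286 y=0.262552

pitch radius r_p = m·N/2 = 3.500·66/2 = 115.500000
base radius r_b = r_p·cos α = 115.500000·cos 19.837° = 108.646441
roll angle φ = 11.103° = 0.19378391 rad
x = r_b·(cos φ + φ·sin φ) = 108.646441·(0.98128258 + 0.19378391·0.19257335) = 110.667286
y = r_b·(sin φ − φ·cos φ) = 108.646441·(0.19257335 − 0.19378391·0.98128258) = 0.262552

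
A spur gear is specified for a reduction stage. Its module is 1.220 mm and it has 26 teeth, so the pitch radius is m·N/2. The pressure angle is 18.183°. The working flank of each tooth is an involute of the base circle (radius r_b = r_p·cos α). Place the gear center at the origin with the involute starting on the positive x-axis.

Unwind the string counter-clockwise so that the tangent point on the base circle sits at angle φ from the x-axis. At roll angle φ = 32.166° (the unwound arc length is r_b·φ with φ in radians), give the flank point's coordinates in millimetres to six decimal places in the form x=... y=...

x=17.258697 y=0.861010

pitch radius r_p = m·N/2 = 1.220·26/2 = 15.860000
base radius r_b = r_p·cos α = 15.860000·cos 18.183° = 15.068026
roll angle φ = 32.166° = 0.56140261 rad
x = r_b·(cos φ + φ·sin φ) = 15.068026·(0.84650923 + 0.56140261·0.53237404) = 17.258697
y = r_b·(sin φ − φ·cos φ) = 15.068026·(0.53237404 − 0.56140261·0.84650923) = 0.861010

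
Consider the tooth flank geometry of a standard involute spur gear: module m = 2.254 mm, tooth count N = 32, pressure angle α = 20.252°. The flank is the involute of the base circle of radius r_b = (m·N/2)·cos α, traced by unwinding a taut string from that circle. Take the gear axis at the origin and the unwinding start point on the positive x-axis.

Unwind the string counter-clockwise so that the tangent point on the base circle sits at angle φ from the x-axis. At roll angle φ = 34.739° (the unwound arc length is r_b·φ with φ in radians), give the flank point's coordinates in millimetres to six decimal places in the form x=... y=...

pitch radius r_p = m·N/2 = 2.254·32/2 = 36.064000
base radius r_b = r_p·cos α = 36.064000·cos 20.252° = 33.834497
roll angle φ = 34.739° = 0.60630993 rad
x = r_b·(cos φ + φ·sin φ) = 33.834497·(0.82175635 + 0.60630993·0.56983901) = 39.493499
y = r_b·(sin φ − φ·cos φ) = 33.834497·(0.56983901 − 0.60630993·0.82175635) = 2.422549

x=39.493499 y=2.422549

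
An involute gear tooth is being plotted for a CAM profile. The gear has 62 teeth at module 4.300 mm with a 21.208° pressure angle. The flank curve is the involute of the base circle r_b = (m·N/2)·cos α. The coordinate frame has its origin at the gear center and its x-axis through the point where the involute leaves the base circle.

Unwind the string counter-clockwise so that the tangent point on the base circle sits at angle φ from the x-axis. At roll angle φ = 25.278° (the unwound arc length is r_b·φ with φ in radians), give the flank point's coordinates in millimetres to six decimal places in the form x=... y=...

x=135.784219 y=3.488474

pitch radius r_p = m·N/2 = 4.300·62/2 = 133.300000
base radius r_b = r_p·cos α = 133.300000·cos 21.208° = 124.272031
roll angle φ = 25.278° = 0.44118433 rad
x = r_b·(cos φ + φ·sin φ) = 124.272031·(0.90424658 + 0.44118433·0.42701069) = 135.784219
y = r_b·(sin φ − φ·cos φ) = 124.272031·(0.42701069 − 0.44118433·0.90424658) = 3.488474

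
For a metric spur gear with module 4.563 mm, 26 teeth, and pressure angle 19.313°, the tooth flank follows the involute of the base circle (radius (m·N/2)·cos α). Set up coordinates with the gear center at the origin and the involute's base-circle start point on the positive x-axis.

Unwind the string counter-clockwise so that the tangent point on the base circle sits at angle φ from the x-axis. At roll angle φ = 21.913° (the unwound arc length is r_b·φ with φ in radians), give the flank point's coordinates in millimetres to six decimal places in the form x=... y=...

x=59.926567 y=1.028704

pitch radius r_p = m·N/2 = 4.563·26/2 = 59.319000
base radius r_b = r_p·cos α = 59.319000·cos 19.313° = 55.980879
roll angle φ = 21.913° = 0.38245400 rad
x = r_b·(cos φ + φ·sin φ) = 55.980879·(0.92775160 + 0.38245400·0.37319829) = 59.926567
y = r_b·(sin φ − φ·cos φ) = 55.980879·(0.37319829 − 0.38245400·0.92775160) = 1.028704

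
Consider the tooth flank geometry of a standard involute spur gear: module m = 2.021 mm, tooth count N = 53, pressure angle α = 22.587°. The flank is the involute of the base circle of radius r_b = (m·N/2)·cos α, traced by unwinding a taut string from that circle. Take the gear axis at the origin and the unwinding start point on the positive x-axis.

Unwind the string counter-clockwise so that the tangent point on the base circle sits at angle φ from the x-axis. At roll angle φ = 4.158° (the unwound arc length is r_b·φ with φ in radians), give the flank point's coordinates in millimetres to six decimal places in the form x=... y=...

x=49.578616 y=0.006296

pitch radius r_p = m·N/2 = 2.021·53/2 = 53.556500
base radius r_b = r_p·cos α = 53.556500·cos 22.587° = 49.448577
roll angle φ = 4.158° = 0.07257079 rad
x = r_b·(cos φ + φ·sin φ) = 49.448577·(0.99736790 + 0.07257079·0.07250711) = 49.578616
y = r_b·(sin φ − φ·cos φ) = 49.448577·(0.07250711 − 0.07257079·0.99736790) = 0.006296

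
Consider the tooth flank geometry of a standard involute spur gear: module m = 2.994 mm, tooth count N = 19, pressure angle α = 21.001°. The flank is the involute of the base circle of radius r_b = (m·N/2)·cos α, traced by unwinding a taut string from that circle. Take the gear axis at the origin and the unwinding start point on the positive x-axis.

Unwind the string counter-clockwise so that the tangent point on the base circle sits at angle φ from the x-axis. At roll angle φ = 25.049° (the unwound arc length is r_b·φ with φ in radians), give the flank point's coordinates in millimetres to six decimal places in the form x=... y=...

x=28.971314 y=0.725576

pitch radius r_p = m·N/2 = 2.994·19/2 = 28.443000
base radius r_b = r_p·cos α = 28.443000·cos 21.001° = 26.553650
roll angle φ = 25.049° = 0.43718752 rad
x = r_b·(cos φ + φ·sin φ) = 26.553650·(0.90594603 + 0.43718752·0.42339319) = 28.971314
y = r_b·(sin φ − φ·cos φ) = 26.553650·(0.42339319 − 0.43718752·0.90594603) = 0.725576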